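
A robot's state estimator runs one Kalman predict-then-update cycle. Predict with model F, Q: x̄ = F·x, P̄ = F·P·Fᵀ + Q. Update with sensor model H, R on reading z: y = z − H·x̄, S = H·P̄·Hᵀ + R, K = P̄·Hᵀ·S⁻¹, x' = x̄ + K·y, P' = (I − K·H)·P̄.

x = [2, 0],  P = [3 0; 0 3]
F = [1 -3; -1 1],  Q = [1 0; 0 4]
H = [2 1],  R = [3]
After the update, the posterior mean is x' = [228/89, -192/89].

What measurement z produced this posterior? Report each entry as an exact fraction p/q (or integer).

x̄ = F·x = [2, -2]
P̄ = F·P·Fᵀ + Q = [31 -12; -12 10]
S = H·P̄·Hᵀ + R = [89]
K = P̄·Hᵀ·S⁻¹ = [50/89; -14/89]
x' − x̄ = [50/89, -14/89] = K·y
y = (KᵀK)⁻¹·Kᵀ·(x' − x̄) = [1]
z = y + H·x̄ = [1] + [2] = [3]

z = [3]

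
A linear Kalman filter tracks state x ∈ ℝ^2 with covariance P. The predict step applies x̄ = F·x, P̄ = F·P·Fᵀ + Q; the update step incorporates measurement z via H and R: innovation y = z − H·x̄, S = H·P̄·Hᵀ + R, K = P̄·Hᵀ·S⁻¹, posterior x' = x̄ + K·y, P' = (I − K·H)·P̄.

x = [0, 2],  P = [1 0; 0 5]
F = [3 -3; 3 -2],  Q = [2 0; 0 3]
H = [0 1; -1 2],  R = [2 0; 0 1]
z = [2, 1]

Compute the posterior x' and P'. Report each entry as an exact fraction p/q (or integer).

x' = [639/361, 524/361]
P' = [2551/361 1162/361; 1162/361 606/361]

x̄ = F·x = [-6, -4]
P̄ = F·P·Fᵀ + Q = [56 39; 39 32]
y = z − H·x̄ = [6, 3]
S = H·P̄·Hᵀ + R = [34 25; 25 29]
K = P̄·Hᵀ·S⁻¹ = [581/361 -227/361; 303/361 50/361]
x' = x̄ + K·y = [639/361, 524/361]
P' = (I − K·H)·P̄ = [2551/361 1162/361; 1162/361 606/361]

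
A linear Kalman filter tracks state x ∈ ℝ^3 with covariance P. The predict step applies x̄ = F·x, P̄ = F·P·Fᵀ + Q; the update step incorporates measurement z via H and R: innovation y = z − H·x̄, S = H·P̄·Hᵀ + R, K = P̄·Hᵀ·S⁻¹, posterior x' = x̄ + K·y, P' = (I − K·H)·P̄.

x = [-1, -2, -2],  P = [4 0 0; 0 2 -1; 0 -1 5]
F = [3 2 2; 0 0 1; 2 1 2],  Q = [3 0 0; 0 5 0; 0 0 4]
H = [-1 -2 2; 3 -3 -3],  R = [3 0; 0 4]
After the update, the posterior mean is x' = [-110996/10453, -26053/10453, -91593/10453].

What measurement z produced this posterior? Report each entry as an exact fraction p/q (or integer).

z = [-2, 2]

x̄ = F·x = [-11, -2, -8]
P̄ = F·P·Fᵀ + Q = [59 8 42; 8 10 9; 42 9 38]
S = H·P̄·Hᵀ + R = [46 9; 9 229]
K = P̄·Hᵀ·S⁻¹ = [1818/10453 1161/10453; -1993/10453 -1428/10453; 3799/10453 -834/10453]
x' − x̄ = [3987/10453, -5147/10453, -7969/10453] = K·y
y = (KᵀK)⁻¹·Kᵀ·(x' − x̄) = [-1, 5]
z = y + H·x̄ = [-1, 5] + [-1, -3] = [-2, 2]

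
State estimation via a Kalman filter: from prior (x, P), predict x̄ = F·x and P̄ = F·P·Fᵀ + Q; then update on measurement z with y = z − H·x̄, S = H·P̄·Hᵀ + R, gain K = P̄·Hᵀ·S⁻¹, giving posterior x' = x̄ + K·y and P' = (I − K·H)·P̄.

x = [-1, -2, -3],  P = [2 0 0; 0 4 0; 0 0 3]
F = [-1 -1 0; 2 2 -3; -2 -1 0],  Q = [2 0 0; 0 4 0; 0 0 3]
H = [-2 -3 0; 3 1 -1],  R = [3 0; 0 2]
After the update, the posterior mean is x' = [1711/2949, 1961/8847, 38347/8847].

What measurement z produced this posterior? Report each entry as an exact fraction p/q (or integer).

z = [-2, -3]

x̄ = F·x = [3, 3, 4]
P̄ = F·P·Fᵀ + Q = [8 -12 8; -12 55 -16; 8 -16 15]
S = H·P̄·Hᵀ + R = [386 -113; -113 56]
K = P̄·Hᵀ·S⁻¹ = [524/2949 1268/2949; -3941/8847 -2423/8847; 1001/8847 914/8847]
x' − x̄ = [-7136/2949, -24580/8847, 2959/8847] = K·y
y = (KᵀK)⁻¹·Kᵀ·(x' − x̄) = [13, -11]
z = y + H·x̄ = [13, -11] + [-15, 8] = [-2, -3]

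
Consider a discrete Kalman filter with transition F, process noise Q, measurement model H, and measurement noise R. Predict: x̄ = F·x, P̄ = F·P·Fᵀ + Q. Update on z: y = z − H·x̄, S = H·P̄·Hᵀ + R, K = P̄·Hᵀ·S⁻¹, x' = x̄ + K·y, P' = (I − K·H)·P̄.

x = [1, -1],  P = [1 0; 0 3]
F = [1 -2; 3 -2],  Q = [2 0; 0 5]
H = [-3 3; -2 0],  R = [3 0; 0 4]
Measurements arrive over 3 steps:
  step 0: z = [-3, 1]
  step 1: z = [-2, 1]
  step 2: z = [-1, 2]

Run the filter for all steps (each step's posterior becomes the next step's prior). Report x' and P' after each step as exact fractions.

step 0: x' = [-9/32, -649/544], P' = [15/16 15/16; 15/16 343/272]
step 1: x' = [3178/17531, -14125/35062], P' = [13009/17531 12482/17531; 12482/17531 35123/35062]
step 2: x' = [-53785/128763, -57097/85842], P' = [759209/1030104 243241/343368; 243241/343368 114365/114456]

step 0: x̄ = F·x = [3, 5]
step 0: P̄ = F·P·Fᵀ + Q = [15 15; 15 26]
step 0: y = z − H·x̄ = [-9, 7]
step 0: S = H·P̄·Hᵀ + R = [102 0; 0 64]
step 0: K = P̄·Hᵀ·S⁻¹ = [0 -15/32; 11/34 -15/32]
step 0: x' = x̄ + K·y = [-9/32, -649/544]
step 0: P' = (I − K·H)·P̄ = [15/16 15/16; 15/16 343/272]
step 1: x̄ = F·x = [1145/544, 839/544]
step 1: P̄ = F·P·Fᵀ + Q = [1151/272 97/272; 97/272 1967/272]
step 1: y = z − H·x̄ = [-5/16, 1417/272]
step 1: S = H·P̄·Hᵀ + R = [399/4 93/4; 93/4 1423/68]
step 1: K = P̄·Hᵀ·S⁻¹ = [-527/17531 -13009/35062; 10159/35062 -6241/17531]
step 1: x' = x̄ + K·y = [3178/17531, -14125/35062]
step 1: P' = (I − K·H)·P̄ = [13009/17531 12482/17531; 12482/17531 35123/35062]
step 2: x̄ = F·x = [17303/17531, 23659/17531]
step 2: P̄ = F·P·Fᵀ + Q = [68389/17531 9417/17531; 9417/17531 125198/17531]
step 2: y = z − H·x̄ = [-36599/17531, 69668/17531]
step 2: S = H·P̄·Hᵀ + R = [1625370/17531 353832/17531; 353832/17531 343680/17531]
step 2: K = P̄·Hᵀ·S⁻¹ = [-14743/515052 -759209/2060208; 49927/171684 -243241/686736]
step 2: x' = x̄ + K·y = [-53785/128763, -57097/85842]
step 2: P' = (I − K·H)·P̄ = [759209/1030104 243241/343368; 243241/343368 114365/114456]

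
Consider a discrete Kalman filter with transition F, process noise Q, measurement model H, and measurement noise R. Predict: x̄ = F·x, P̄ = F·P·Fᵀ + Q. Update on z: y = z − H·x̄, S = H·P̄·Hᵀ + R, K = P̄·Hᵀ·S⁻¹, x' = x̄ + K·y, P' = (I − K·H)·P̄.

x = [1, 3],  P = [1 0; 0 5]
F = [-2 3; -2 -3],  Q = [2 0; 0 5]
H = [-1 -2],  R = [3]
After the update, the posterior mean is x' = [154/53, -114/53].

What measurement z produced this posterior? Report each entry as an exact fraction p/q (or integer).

x̄ = F·x = [7, -11]
P̄ = F·P·Fᵀ + Q = [51 -41; -41 54]
S = H·P̄·Hᵀ + R = [106]
K = P̄·Hᵀ·S⁻¹ = [31/106; -67/106]
x' − x̄ = [-217/53, 469/53] = K·y
y = (KᵀK)⁻¹·Kᵀ·(x' − x̄) = [-14]
z = y + H·x̄ = [-14] + [15] = [1]

z = [1]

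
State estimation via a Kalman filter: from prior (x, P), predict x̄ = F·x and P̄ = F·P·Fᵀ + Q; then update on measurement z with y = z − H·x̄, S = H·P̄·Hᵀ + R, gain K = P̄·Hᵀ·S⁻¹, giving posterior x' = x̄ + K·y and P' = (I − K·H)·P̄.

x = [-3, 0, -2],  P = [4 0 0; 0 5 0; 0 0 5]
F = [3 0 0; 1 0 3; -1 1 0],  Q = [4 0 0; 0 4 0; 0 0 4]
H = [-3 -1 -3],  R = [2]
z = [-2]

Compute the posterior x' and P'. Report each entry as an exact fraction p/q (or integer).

x' = [-123/91, -149/52, 1063/364]
P' = [1336/91 -108/13 -1068/91; -108/13 1909/52 -197/52; -1068/91 -197/52 4731/364]

x̄ = F·x = [-9, -9, 3]
P̄ = F·P·Fᵀ + Q = [40 12 -12; 12 53 -4; -12 -4 13]
y = z − H·x̄ = [-29]
S = H·P̄·Hᵀ + R = [364]
K = P̄·Hᵀ·S⁻¹ = [-24/91; -11/52; 1/364]
x' = x̄ + K·y = [-123/91, -149/52, 1063/364]
P' = (I − K·H)·P̄ = [1336/91 -108/13 -1068/91; -108/13 1909/52 -197/52; -1068/91 -197/52 4731/364]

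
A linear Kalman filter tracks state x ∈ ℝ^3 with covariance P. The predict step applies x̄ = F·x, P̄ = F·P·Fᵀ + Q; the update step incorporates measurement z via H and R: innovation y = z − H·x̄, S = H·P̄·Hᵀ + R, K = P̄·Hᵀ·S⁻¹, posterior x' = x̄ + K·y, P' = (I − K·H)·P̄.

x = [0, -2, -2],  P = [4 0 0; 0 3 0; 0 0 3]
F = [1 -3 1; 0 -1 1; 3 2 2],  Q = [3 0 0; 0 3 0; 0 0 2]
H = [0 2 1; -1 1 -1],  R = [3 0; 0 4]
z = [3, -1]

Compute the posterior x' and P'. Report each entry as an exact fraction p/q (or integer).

x̄ = F·x = [4, 0, -8]
P̄ = F·P·Fᵀ + Q = [37 12 0; 12 9 0; 0 0 62]
y = z − H·x̄ = [11, -5]
S = H·P̄·Hᵀ + R = [101 -68; -68 88]
K = P̄·Hᵀ·S⁻¹ = [103/1066 -893/4264; 345/1066 921/4264; 155/533 -1023/2132]
x' = x̄ + K·y = [26053/4264, 10575/4264, -5121/2132]
P' = (I − K·H)·P̄ = [125555/4264 41073/4264 -40455/2132; 41073/4264 16299/4264 -14229/2132; -40455/2132 -14229/2132 15159/1066]

x' = [26053/4264, 10575/4264, -5121/2132]
P' = [125555/4264 41073/4264 -40455/2132; 41073/4264 16299/4264 -14229/2132; -40455/2132 -14229/2132 15159/1066]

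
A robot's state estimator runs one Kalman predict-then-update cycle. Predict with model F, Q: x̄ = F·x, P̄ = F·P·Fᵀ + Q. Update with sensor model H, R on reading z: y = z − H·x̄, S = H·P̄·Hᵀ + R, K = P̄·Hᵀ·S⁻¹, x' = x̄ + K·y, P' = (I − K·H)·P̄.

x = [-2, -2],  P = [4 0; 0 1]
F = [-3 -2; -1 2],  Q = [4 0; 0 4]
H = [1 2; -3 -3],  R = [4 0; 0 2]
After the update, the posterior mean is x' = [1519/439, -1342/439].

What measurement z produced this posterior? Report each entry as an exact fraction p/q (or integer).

x̄ = F·x = [10, -2]
P̄ = F·P·Fᵀ + Q = [44 8; 8 12]
S = H·P̄·Hᵀ + R = [128 -276; -276 650]
K = P̄·Hᵀ·S⁻¹ = [-507/878 -213/439; 265/439 72/439]
x' − x̄ = [-2871/439, -464/439] = K·y
y = (KᵀK)⁻¹·Kᵀ·(x' − x̄) = [-8, 23]
z = y + H·x̄ = [-8, 23] + [6, -24] = [-2, -1]

z = [-2, -1]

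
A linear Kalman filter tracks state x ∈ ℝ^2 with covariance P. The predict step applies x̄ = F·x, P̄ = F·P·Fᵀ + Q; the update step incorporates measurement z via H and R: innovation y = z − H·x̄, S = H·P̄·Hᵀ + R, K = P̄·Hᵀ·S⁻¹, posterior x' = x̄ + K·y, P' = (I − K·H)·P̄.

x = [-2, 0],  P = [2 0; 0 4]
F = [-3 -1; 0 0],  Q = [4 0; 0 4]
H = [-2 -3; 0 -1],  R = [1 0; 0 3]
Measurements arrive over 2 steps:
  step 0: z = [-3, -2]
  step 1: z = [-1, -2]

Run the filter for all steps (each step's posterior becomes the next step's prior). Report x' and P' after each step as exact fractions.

step 0: x' = [178/281, 172/281], P' = [2990/843 -624/281; -624/281 420/281]
step 1: x' = [-62274/44375, 279836/221875], P' = [31142/8875 -97488/44375; -97488/44375 328332/221875]

step 0: x̄ = F·x = [6, 0]
step 0: P̄ = F·P·Fᵀ + Q = [26 0; 0 4]
step 0: y = z − H·x̄ = [9, -2]
step 0: S = H·P̄·Hᵀ + R = [141 12; 12 7]
step 0: K = P̄·Hᵀ·S⁻¹ = [-364/843 208/281; -12/281 -140/281]
step 0: x' = x̄ + K·y = [178/281, 172/281]
step 0: P' = (I − K·H)·P̄ = [2990/843 -624/281; -624/281 420/281]
step 1: x̄ = F·x = [-706/281, 0]
step 1: P̄ = F·P·Fᵀ + Q = [6770/281 0; 0 4]
step 1: y = z − H·x̄ = [-1693/281, -2]
step 1: S = H·P̄·Hᵀ + R = [37477/281 12; 12 7]
step 1: K = P̄·Hᵀ·S⁻¹ = [-18956/44375 32496/44375; -10116/221875 -109444/221875]
step 1: x' = x̄ + K·y = [-62274/44375, 279836/221875]
step 1: P' = (I − K·H)·P̄ = [31142/8875 -97488/44375; -97488/44375 328332/221875]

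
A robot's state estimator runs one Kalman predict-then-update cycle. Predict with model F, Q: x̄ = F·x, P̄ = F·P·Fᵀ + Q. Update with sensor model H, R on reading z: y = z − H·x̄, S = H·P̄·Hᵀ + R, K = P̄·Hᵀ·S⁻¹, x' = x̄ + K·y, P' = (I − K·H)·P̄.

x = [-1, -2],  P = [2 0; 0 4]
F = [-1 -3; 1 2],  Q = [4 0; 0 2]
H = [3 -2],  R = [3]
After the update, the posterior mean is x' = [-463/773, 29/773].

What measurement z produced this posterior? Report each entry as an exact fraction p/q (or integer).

z = [-2]

x̄ = F·x = [7, -5]
P̄ = F·P·Fᵀ + Q = [42 -26; -26 20]
S = H·P̄·Hᵀ + R = [773]
K = P̄·Hᵀ·S⁻¹ = [178/773; -118/773]
x' − x̄ = [-5874/773, 3894/773] = K·y
y = (KᵀK)⁻¹·Kᵀ·(x' − x̄) = [-33]
z = y + H·x̄ = [-33] + [31] = [-2]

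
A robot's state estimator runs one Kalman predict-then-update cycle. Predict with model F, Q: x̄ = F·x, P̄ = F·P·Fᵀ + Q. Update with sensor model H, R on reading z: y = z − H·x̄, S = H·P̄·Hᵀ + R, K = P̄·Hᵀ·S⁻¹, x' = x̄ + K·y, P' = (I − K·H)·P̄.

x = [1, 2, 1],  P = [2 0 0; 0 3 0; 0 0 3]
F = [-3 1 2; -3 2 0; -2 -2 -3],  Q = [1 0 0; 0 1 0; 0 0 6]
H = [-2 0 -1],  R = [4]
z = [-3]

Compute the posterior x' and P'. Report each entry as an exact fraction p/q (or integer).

x̄ = F·x = [1, 1, -9]
P̄ = F·P·Fᵀ + Q = [34 24 -12; 24 31 0; -12 0 53]
y = z − H·x̄ = [-10]
S = H·P̄·Hᵀ + R = [145]
K = P̄·Hᵀ·S⁻¹ = [-56/145; -48/145; -1/5]
x' = x̄ + K·y = [141/29, 125/29, -7]
P' = (I − K·H)·P̄ = [1794/145 792/145 -116/5; 792/145 2191/145 -48/5; -116/5 -48/5 236/5]

x' = [141/29, 125/29, -7]
P' = [1794/145 792/145 -116/5; 792/145 2191/145 -48/5; -116/5 -48/5 236/5]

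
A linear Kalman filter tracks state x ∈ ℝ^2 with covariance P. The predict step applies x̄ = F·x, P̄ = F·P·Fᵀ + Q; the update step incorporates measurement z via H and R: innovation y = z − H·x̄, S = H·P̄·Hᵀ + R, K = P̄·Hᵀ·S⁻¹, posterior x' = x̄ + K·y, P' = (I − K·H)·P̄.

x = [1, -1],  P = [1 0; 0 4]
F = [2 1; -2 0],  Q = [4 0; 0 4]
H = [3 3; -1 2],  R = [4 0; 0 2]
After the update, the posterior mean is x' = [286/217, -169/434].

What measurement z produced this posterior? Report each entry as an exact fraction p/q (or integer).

x̄ = F·x = [1, -2]
P̄ = F·P·Fᵀ + Q = [12 -4; -4 8]
S = H·P̄·Hᵀ + R = [112 0; 0 62]
K = P̄·Hᵀ·S⁻¹ = [3/14 -10/31; 3/28 10/31]
x' − x̄ = [69/217, 699/434] = K·y
y = (KᵀK)⁻¹·Kᵀ·(x' − x̄) = [6, 3]
z = y + H·x̄ = [6, 3] + [-3, -5] = [3, -2]

z = [3, -2]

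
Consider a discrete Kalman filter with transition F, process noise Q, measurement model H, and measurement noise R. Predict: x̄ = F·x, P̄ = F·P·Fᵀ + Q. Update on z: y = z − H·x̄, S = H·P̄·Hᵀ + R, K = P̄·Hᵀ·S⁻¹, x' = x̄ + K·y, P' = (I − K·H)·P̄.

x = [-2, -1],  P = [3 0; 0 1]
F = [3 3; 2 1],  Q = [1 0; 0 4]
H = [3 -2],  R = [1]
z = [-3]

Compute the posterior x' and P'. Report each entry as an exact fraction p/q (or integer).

x̄ = F·x = [-9, -5]
P̄ = F·P·Fᵀ + Q = [37 21; 21 17]
y = z − H·x̄ = [14]
S = H·P̄·Hᵀ + R = [150]
K = P̄·Hᵀ·S⁻¹ = [23/50; 29/150]
x' = x̄ + K·y = [-64/25, -172/75]
P' = (I − K·H)·P̄ = [263/50 383/50; 383/50 1709/150]

x' = [-64/25, -172/75]
P' = [263/50 383/50; 383/50 1709/150]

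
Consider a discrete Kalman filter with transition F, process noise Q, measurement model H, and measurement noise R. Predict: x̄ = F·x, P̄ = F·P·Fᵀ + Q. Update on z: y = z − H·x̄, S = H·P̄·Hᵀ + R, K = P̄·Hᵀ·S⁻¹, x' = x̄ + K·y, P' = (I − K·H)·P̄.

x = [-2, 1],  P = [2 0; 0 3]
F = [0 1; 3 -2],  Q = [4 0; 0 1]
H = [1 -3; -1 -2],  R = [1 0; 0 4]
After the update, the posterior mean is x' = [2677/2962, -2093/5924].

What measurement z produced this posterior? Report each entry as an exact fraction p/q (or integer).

z = [2, -1]

x̄ = F·x = [1, -8]
P̄ = F·P·Fᵀ + Q = [7 -6; -6 31]
S = H·P̄·Hᵀ + R = [323 173; 173 111]
K = P̄·Hᵀ·S⁻¹ = [955/2962 -1355/2962; -1301/5924 -961/5924]
x' − x̄ = [-285/2962, 45299/5924] = K·y
y = (KᵀK)⁻¹·Kᵀ·(x' − x̄) = [-23, -16]
z = y + H·x̄ = [-23, -16] + [25, 15] = [2, -1]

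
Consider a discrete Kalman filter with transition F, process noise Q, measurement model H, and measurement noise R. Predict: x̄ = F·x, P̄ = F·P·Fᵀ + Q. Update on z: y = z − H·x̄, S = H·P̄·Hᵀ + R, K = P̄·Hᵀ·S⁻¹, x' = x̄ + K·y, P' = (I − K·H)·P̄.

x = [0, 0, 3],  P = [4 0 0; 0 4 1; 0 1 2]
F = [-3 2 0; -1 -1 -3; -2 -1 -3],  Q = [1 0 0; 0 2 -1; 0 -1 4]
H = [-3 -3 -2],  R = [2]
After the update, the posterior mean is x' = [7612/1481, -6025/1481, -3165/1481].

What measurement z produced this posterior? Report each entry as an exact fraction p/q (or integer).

x̄ = F·x = [0, -9, -9]
P̄ = F·P·Fᵀ + Q = [53 -2 10; -2 34 35; 10 35 48]
S = H·P̄·Hᵀ + R = [1481]
K = P̄·Hᵀ·S⁻¹ = [-173/1481; -166/1481; -231/1481]
x' − x̄ = [7612/1481, 7304/1481, 10164/1481] = K·y
y = (KᵀK)⁻¹·Kᵀ·(x' − x̄) = [-44]
z = y + H·x̄ = [-44] + [45] = [1]

z = [1]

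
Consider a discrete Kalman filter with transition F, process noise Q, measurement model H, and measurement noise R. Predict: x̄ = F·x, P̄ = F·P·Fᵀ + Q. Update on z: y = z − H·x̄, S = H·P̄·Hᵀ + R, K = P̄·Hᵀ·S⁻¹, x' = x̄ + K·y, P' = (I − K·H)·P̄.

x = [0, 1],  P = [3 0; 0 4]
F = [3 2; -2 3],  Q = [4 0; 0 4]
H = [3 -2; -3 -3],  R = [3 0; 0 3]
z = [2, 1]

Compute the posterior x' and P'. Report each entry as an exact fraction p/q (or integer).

x' = [48996/182161, -106633/182161]
P' = [31445/182161 -7206/182161; -7206/182161 43500/182161]

x̄ = F·x = [2, 3]
P̄ = F·P·Fᵀ + Q = [47 6; 6 52]
y = z − H·x̄ = [2, 16]
S = H·P̄·Hᵀ + R = [562 -129; -129 1002]
K = P̄·Hᵀ·S⁻¹ = [36249/182161 -24239/182161; -36206/182161 -36294/182161]
x' = x̄ + K·y = [48996/182161, -106633/182161]
P' = (I − K·H)·P̄ = [31445/182161 -7206/182161; -7206/182161 43500/182161]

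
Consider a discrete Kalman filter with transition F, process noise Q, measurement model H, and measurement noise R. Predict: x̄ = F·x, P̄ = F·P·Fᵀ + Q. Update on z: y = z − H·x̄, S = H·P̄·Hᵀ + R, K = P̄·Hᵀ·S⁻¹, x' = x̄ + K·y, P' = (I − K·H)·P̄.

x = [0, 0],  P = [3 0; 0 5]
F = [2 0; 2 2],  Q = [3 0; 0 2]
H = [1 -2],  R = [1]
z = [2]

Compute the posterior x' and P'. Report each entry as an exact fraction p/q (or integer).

x' = [-9/52, -14/13]
P' = [1479/104 93/13; 93/13 50/13]

x̄ = F·x = [0, 0]
P̄ = F·P·Fᵀ + Q = [15 12; 12 34]
y = z − H·x̄ = [2]
S = H·P̄·Hᵀ + R = [104]
K = P̄·Hᵀ·S⁻¹ = [-9/104; -7/13]
x' = x̄ + K·y = [-9/52, -14/13]
P' = (I − K·H)·P̄ = [1479/104 93/13; 93/13 50/13]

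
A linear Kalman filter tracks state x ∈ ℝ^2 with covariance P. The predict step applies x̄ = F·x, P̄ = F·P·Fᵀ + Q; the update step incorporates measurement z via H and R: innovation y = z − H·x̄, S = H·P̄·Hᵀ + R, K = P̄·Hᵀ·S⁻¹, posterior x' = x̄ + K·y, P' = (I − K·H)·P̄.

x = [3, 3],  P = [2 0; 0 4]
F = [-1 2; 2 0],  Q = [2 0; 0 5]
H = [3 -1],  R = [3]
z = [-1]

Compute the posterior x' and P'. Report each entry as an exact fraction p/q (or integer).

x' = [101/55, 71/11]
P' = [76/55 36/11; 36/11 447/44]

x̄ = F·x = [3, 6]
P̄ = F·P·Fᵀ + Q = [20 -4; -4 13]
y = z − H·x̄ = [-4]
S = H·P̄·Hᵀ + R = [220]
K = P̄·Hᵀ·S⁻¹ = [16/55; -5/44]
x' = x̄ + K·y = [101/55, 71/11]
P' = (I − K·H)·P̄ = [76/55 36/11; 36/11 447/44]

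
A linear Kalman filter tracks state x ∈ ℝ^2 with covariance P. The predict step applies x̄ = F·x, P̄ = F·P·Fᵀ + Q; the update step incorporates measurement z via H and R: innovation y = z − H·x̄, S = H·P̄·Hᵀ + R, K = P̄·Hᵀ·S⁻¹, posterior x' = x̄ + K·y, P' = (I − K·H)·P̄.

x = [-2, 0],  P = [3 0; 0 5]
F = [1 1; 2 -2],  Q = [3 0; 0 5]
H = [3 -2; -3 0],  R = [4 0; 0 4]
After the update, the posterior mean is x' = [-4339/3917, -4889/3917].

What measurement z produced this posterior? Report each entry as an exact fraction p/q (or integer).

x̄ = F·x = [-2, -4]
P̄ = F·P·Fᵀ + Q = [11 -4; -4 37]
S = H·P̄·Hᵀ + R = [299 -123; -123 103]
K = P̄·Hᵀ·S⁻¹ = [41/3917 -1206/3917; -3691/7834 -3495/7834]
x' − x̄ = [3495/3917, 10779/3917] = K·y
y = (KᵀK)⁻¹·Kᵀ·(x' − x̄) = [-3, -3]
z = y + H·x̄ = [-3, -3] + [2, 6] = [-1, 3]

z = [-1, 3]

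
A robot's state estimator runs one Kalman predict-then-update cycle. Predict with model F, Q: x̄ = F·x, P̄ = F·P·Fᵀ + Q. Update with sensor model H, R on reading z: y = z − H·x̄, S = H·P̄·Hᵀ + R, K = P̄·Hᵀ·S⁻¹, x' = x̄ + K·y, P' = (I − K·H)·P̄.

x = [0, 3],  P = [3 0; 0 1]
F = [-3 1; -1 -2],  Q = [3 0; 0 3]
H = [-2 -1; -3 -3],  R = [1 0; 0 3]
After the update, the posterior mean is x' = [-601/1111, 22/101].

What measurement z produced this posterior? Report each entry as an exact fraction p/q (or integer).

z = [2, -1]

x̄ = F·x = [3, -6]
P̄ = F·P·Fᵀ + Q = [31 7; 7 10]
S = H·P̄·Hᵀ + R = [163 279; 279 498]
K = P̄·Hᵀ·S⁻¹ = [-852/1111 223/1111; 69/101 -49/101]
x' − x̄ = [-3934/1111, 628/101] = K·y
y = (KᵀK)⁻¹·Kᵀ·(x' − x̄) = [2, -10]
z = y + H·x̄ = [2, -10] + [0, 9] = [2, -1]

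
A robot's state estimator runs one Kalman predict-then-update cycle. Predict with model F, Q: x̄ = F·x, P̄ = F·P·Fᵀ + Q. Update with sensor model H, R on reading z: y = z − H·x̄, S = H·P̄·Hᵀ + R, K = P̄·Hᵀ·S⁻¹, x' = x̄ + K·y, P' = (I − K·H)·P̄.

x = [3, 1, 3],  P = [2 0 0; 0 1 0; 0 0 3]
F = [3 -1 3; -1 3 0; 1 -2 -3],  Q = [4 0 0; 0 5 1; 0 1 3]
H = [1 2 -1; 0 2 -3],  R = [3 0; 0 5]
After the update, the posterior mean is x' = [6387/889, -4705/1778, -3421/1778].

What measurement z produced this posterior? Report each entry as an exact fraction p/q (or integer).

x̄ = F·x = [17, 0, -8]
P̄ = F·P·Fᵀ + Q = [50 -9 -19; -9 16 -7; -19 -7 36]
S = H·P̄·Hᵀ + R = [183 267; 267 477]
K = P̄·Hᵀ·S⁻¹ = [773/889 -360/889; 53/5334 563/5334; -113/5334 -1301/5334]
x' − x̄ = [-8726/889, -4705/1778, 10803/1778] = K·y
y = (KᵀK)⁻¹·Kᵀ·(x' − x̄) = [-22, -23]
z = y + H·x̄ = [-22, -23] + [25, 24] = [3, 1]

z = [3, 1]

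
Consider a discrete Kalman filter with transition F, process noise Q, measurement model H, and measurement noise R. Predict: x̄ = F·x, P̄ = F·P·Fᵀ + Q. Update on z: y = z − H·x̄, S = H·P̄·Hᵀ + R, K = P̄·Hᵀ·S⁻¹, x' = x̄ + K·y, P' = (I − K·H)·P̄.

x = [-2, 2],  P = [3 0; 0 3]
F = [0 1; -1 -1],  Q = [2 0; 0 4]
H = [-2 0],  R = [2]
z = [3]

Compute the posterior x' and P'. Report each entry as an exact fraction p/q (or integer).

x' = [-13/11, 21/11]
P' = [5/11 -3/11; -3/11 92/11]

x̄ = F·x = [2, 0]
P̄ = F·P·Fᵀ + Q = [5 -3; -3 10]
y = z − H·x̄ = [7]
S = H·P̄·Hᵀ + R = [22]
K = P̄·Hᵀ·S⁻¹ = [-5/11; 3/11]
x' = x̄ + K·y = [-13/11, 21/11]
P' = (I − K·H)·P̄ = [5/11 -3/11; -3/11 92/11]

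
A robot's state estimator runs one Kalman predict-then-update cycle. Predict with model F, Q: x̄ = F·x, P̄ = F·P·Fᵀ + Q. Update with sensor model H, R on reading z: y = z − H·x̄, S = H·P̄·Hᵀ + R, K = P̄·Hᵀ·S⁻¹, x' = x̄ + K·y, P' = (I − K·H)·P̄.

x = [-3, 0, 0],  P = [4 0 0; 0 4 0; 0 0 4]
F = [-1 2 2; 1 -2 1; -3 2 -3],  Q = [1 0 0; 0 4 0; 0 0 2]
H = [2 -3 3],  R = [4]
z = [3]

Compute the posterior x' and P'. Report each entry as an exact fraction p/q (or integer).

x' = [810/1063, 1257/1063, 1806/1063]
P' = [31889/1063 1152/1063 -20026/1063; 1152/1063 3772/1063 2852/1063; -20026/1063 2852/1063 16468/1063]

x̄ = F·x = [3, -3, 9]
P̄ = F·P·Fᵀ + Q = [37 -12 4; -12 28 -40; 4 -40 90]
y = z − H·x̄ = [-39]
S = H·P̄·Hᵀ + R = [2126]
K = P̄·Hᵀ·S⁻¹ = [61/1063; -114/1063; 199/1063]
x' = x̄ + K·y = [810/1063, 1257/1063, 1806/1063]
P' = (I − K·H)·P̄ = [31889/1063 1152/1063 -20026/1063; 1152/1063 3772/1063 2852/1063; -20026/1063 2852/1063 16468/1063]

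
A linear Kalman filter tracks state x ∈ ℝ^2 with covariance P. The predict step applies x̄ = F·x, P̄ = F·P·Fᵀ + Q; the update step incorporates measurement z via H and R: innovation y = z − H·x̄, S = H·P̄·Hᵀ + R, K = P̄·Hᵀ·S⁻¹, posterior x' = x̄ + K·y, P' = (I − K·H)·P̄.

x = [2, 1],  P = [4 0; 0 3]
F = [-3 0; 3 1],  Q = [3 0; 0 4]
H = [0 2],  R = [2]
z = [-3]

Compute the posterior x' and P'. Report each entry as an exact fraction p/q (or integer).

x̄ = F·x = [-6, 7]
P̄ = F·P·Fᵀ + Q = [39 -36; -36 43]
y = z − H·x̄ = [-17]
S = H·P̄·Hᵀ + R = [174]
K = P̄·Hᵀ·S⁻¹ = [-12/29; 43/87]
x' = x̄ + K·y = [30/29, -122/87]
P' = (I − K·H)·P̄ = [267/29 -12/29; -12/29 43/87]

x' = [30/29, -122/87]
P' = [267/29 -12/29; -12/29 43/87]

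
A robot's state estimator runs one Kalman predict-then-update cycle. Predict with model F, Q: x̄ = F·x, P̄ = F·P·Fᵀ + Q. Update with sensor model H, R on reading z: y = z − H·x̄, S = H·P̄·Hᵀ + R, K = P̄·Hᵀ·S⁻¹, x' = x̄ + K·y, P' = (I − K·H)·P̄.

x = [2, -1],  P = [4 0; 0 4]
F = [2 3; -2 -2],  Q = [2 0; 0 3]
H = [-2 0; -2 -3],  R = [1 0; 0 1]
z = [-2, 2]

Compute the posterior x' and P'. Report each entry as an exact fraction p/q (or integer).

x̄ = F·x = [1, -2]
P̄ = F·P·Fᵀ + Q = [54 -40; -40 35]
y = z − H·x̄ = [0, -2]
S = H·P̄·Hᵀ + R = [217 -24; -24 52]
K = P̄·Hᵀ·S⁻¹ = [-1332/2677 3/2677; 890/2677 -3505/10708]
x' = x̄ + K·y = [2671/2677, -7203/5354]
P' = (I − K·H)·P̄ = [666/2677 -445/2677; -445/2677 2355/10708]

x' = [2671/2677, -7203/5354]
P' = [666/2677 -445/2677; -445/2677 2355/10708]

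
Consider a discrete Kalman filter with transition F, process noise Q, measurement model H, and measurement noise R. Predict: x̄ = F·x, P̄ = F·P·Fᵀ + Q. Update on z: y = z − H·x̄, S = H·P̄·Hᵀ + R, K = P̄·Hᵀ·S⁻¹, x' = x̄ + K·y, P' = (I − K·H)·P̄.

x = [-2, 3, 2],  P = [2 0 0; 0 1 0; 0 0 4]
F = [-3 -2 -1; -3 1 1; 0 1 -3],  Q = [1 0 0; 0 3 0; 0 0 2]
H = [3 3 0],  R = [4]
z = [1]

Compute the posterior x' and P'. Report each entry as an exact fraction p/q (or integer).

x' = [-4436/697, 4703/697, -2013/697]
P' = [5130/697 -4974/697 7321/697; -4974/697 5126/697 -7325/697; 7321/697 -7325/697 27174/697]

x̄ = F·x = [-2, 11, -3]
P̄ = F·P·Fᵀ + Q = [27 12 10; 12 26 -11; 10 -11 39]
y = z − H·x̄ = [-26]
S = H·P̄·Hᵀ + R = [697]
K = P̄·Hᵀ·S⁻¹ = [117/697; 114/697; -3/697]
x' = x̄ + K·y = [-4436/697, 4703/697, -2013/697]
P' = (I − K·H)·P̄ = [5130/697 -4974/697 7321/697; -4974/697 5126/697 -7325/697; 7321/697 -7325/697 27174/697]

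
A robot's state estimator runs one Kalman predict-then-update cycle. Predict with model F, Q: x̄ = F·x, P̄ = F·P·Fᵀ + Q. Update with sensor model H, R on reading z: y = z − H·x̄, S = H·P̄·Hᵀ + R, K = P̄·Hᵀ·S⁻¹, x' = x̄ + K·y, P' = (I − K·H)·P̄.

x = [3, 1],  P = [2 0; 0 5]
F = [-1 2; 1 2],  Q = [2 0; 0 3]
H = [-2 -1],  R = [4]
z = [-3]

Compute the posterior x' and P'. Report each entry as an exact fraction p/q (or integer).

x' = [-1, 5]
P' = [372/197 -480/197; -480/197 1204/197]

x̄ = F·x = [-1, 5]
P̄ = F·P·Fᵀ + Q = [24 18; 18 25]
y = z − H·x̄ = [0]
S = H·P̄·Hᵀ + R = [197]
K = P̄·Hᵀ·S⁻¹ = [-66/197; -61/197]
x' = x̄ + K·y = [-1, 5]
P' = (I − K·H)·P̄ = [372/197 -480/197; -480/197 1204/197]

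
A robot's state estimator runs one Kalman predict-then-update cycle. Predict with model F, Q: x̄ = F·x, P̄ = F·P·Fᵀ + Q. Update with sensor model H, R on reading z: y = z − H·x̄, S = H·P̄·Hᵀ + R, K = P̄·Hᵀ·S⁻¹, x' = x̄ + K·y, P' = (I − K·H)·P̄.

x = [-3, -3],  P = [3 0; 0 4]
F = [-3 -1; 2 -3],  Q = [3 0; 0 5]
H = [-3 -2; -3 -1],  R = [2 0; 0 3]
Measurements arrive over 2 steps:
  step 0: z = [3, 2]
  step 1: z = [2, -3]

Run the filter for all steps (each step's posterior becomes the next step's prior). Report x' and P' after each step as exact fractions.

step 0: x' = [-360/4471, -12337/8942], P' = [6232/4471 -10605/4471; -10605/4471 19947/4471]
step 1: x' = [4607639/1851400, -8594711/1851400], P' = [566151/462850 -971799/462850; -971799/462850 1864951/462850]

step 0: x̄ = F·x = [12, 3]
step 0: P̄ = F·P·Fᵀ + Q = [34 -6; -6 53]
step 0: y = z − H·x̄ = [45, 41]
step 0: S = H·P̄·Hᵀ + R = [448 358; 358 326]
step 0: K = P̄·Hᵀ·S⁻¹ = [1257/4471 -2697/4471; -8079/8942 3956/4471]
step 0: x' = x̄ + K·y = [-360/4471, -12337/8942]
step 0: P' = (I − K·H)·P̄ = [6232/4471 -10605/4471; -10605/4471 19947/4471]
step 1: x̄ = F·x = [14497/8942, 35571/8942]
step 1: P̄ = F·P·Fᵀ + Q = [25818/4471 -51786/4471; -51786/4471 354066/4471]
step 1: y = z − H·x̄ = [132517/8942, 26118/4471]
step 1: S = H·P̄·Hᵀ + R = [1036136/4471 474420/4471; 474420/4471 289125/4471]
step 1: K = P̄·Hᵀ·S⁻¹ = [49029/185140 -121109/231425; -162901/185140 525223/694275]
step 1: x' = x̄ + K·y = [4607639/1851400, -8594711/1851400]
step 1: P' = (I − K·H)·P̄ = [566151/462850 -971799/462850; -971799/462850 1864951/462850]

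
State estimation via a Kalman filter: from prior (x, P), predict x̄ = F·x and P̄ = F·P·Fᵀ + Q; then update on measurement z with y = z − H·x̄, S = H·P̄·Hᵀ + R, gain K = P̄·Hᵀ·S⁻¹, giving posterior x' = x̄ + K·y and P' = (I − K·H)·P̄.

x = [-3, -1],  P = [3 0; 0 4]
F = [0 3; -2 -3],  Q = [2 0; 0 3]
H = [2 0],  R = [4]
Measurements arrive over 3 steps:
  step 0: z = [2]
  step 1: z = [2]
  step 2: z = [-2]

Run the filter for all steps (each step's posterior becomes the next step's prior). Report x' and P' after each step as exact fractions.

step 0: x̄ = F·x = [-3, 9]
step 0: P̄ = F·P·Fᵀ + Q = [38 -36; -36 51]
step 0: y = z − H·x̄ = [8]
step 0: S = H·P̄·Hᵀ + R = [156]
step 0: K = P̄·Hᵀ·S⁻¹ = [19/39; -6/13]
step 0: x' = x̄ + K·y = [35/39, 69/13]
step 0: P' = (I − K·H)·P̄ = [38/39 -12/13; -12/13 231/13]
step 1: x̄ = F·x = [207/13, -691/39]
step 1: P̄ = F·P·Fᵀ + Q = [2105/13 -2007/13; -2007/13 6074/39]
step 1: y = z − H·x̄ = [-388/13]
step 1: S = H·P̄·Hᵀ + R = [8472/13]
step 1: K = P̄·Hᵀ·S⁻¹ = [2105/4236; -669/1412]
step 1: x' = x̄ + K·y = [1156/1059, -3788/1059]
step 1: P' = (I − K·H)·P̄ = [2105/2118 -669/706; -669/706 20015/2118]
step 2: x̄ = F·x = [-3788/353, 9052/1059]
step 2: P̄ = F·P·Fᵀ + Q = [61457/706 -56031/706; -56031/706 170825/2118]
step 2: y = z − H·x̄ = [6870/353]
step 2: S = H·P̄·Hᵀ + R = [124326/353]
step 2: K = P̄·Hᵀ·S⁻¹ = [61457/124326; -18677/41442]
step 2: x' = x̄ + K·y = [-23011/20721, -4627/20721]
step 2: P' = (I − K·H)·P̄ = [61457/62163 -18677/20721; -18677/20721 188948/20721]

step 0: x' = [35/39, 69/13], P' = [38/39 -12/13; -12/13 231/13]
step 1: x' = [1156/1059, -3788/1059], P' = [2105/2118 -669/706; -669/706 20015/2118]
step 2: x' = [-23011/20721, -4627/20721], P' = [61457/62163 -18677/20721; -18677/20721 188948/20721]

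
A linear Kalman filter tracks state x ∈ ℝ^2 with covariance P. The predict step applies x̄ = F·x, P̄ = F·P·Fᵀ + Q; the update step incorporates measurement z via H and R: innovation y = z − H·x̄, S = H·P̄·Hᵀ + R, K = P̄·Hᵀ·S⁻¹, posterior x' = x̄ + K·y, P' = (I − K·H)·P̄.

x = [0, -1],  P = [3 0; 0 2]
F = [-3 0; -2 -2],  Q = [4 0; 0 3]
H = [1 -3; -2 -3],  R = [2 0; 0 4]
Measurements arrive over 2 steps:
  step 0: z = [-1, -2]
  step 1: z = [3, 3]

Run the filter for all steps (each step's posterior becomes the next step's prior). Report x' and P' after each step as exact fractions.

step 0: x' = [9115/33131, 15388/33131], P' = [21254/33131 144/33131; 144/33131 4852/33131]
step 1: x' = [-46401/1055278, -6895171/6859307], P' = [1613497/2638195 19752/2638195; 19752/2638195 4927236/34296535]

step 0: x̄ = F·x = [0, 2]
step 0: P̄ = F·P·Fᵀ + Q = [31 18; 18 23]
step 0: y = z − H·x̄ = [5, 4]
step 0: S = H·P̄·Hᵀ + R = [132 199; 199 551]
step 0: K = P̄·Hᵀ·S⁻¹ = [10411/33131 -10735/33131; -7206/33131 -3711/33131]
step 0: x' = x̄ + K·y = [9115/33131, 15388/33131]
step 0: P' = (I − K·H)·P̄ = [21254/33131 144/33131; 144/33131 4852/33131]
step 1: x̄ = F·x = [-27345/33131, -49006/33131]
step 1: P̄ = F·P·Fᵀ + Q = [323810/33131 128388/33131; 128388/33131 204969/33131]
step 1: y = z − H·x̄ = [-20280/33131, -102315/33131]
step 1: S = H·P̄·Hᵀ + R = [1464465/33131 1582265/33131; 1582265/33131 4813141/33131]
step 1: K = P̄·Hᵀ·S⁻¹ = [1554241/5276390 -328625/1055278; -7262466/34296535 -764763/6859307]
step 1: x' = x̄ + K·y = [-46401/1055278, -6895171/6859307]
step 1: P' = (I − K·H)·P̄ = [1613497/2638195 19752/2638195; 19752/2638195 4927236/34296535]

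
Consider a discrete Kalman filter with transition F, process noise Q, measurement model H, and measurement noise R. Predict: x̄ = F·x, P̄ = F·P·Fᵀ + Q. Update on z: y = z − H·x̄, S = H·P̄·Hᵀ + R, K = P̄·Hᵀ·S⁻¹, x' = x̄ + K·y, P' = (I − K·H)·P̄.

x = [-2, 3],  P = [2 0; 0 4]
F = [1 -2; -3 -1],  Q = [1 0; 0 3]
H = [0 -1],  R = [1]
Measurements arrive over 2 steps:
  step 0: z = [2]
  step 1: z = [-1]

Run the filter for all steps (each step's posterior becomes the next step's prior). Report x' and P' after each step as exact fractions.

step 0: x̄ = F·x = [-8, 3]
step 0: P̄ = F·P·Fᵀ + Q = [19 2; 2 25]
step 0: y = z − H·x̄ = [5]
step 0: S = H·P̄·Hᵀ + R = [26]
step 0: K = P̄·Hᵀ·S⁻¹ = [-1/13; -25/26]
step 0: x' = x̄ + K·y = [-109/13, -47/26]
step 0: P' = (I − K·H)·P̄ = [245/13 1/13; 1/13 25/26]
step 1: x̄ = F·x = [-62/13, 701/26]
step 1: P̄ = F·P·Fᵀ + Q = [304/13 -705/13; -705/13 4525/26]
step 1: y = z − H·x̄ = [675/26]
step 1: S = H·P̄·Hᵀ + R = [4551/26]
step 1: K = P̄·Hᵀ·S⁻¹ = [470/1517; -4525/4551]
step 1: x' = x̄ + K·y = [4967/1517, 1742/1517]
step 1: P' = (I − K·H)·P̄ = [9986/1517 -470/1517; -470/1517 4525/4551]

step 0: x' = [-109/13, -47/26], P' = [245/13 1/13; 1/13 25/26]
step 1: x' = [4967/1517, 1742/1517], P' = [9986/1517 -470/1517; -470/1517 4525/4551]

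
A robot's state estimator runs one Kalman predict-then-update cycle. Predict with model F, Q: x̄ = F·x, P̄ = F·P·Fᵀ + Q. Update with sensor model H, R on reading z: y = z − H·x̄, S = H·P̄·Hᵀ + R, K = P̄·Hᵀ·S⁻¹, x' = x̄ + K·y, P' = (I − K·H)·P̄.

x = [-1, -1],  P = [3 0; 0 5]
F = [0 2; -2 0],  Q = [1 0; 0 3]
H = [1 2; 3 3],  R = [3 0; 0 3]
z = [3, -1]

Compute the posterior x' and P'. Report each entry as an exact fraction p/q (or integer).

x̄ = F·x = [-2, 2]
P̄ = F·P·Fᵀ + Q = [21 0; 0 15]
y = z − H·x̄ = [1, -1]
S = H·P̄·Hᵀ + R = [84 153; 153 327]
K = P̄·Hᵀ·S⁻¹ = [-28/41 21/41; 325/451 -90/451]
x' = x̄ + K·y = [-131/41, 1317/451]
P' = (I − K·H)·P̄ = [126/41 -105/41; -105/41 1065/451]

x' = [-131/41, 1317/451]
P' = [126/41 -105/41; -105/41 1065/451]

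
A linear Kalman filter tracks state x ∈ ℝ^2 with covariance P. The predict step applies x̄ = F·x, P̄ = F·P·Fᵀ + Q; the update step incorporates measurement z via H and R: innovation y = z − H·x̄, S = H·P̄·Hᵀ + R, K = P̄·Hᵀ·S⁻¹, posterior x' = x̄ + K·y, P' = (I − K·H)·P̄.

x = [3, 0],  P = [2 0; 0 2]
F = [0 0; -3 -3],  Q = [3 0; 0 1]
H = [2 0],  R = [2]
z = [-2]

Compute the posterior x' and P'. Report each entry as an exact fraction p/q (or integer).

x' = [-6/7, -9]
P' = [3/7 0; 0 37]

x̄ = F·x = [0, -9]
P̄ = F·P·Fᵀ + Q = [3 0; 0 37]
y = z − H·x̄ = [-2]
S = H·P̄·Hᵀ + R = [14]
K = P̄·Hᵀ·S⁻¹ = [3/7; 0]
x' = x̄ + K·y = [-6/7, -9]
P' = (I − K·H)·P̄ = [3/7 0; 0 37]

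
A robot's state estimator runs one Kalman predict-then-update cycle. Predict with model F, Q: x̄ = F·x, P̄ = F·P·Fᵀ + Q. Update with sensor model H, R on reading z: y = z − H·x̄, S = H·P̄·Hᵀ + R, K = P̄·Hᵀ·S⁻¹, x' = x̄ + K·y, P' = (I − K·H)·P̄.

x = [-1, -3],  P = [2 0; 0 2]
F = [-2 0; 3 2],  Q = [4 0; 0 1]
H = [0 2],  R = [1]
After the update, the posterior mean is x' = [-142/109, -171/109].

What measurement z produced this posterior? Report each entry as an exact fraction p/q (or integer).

x̄ = F·x = [2, -9]
P̄ = F·P·Fᵀ + Q = [12 -12; -12 27]
S = H·P̄·Hᵀ + R = [109]
K = P̄·Hᵀ·S⁻¹ = [-24/109; 54/109]
x' − x̄ = [-360/109, 810/109] = K·y
y = (KᵀK)⁻¹·Kᵀ·(x' − x̄) = [15]
z = y + H·x̄ = [15] + [-18] = [-3]

z = [-3]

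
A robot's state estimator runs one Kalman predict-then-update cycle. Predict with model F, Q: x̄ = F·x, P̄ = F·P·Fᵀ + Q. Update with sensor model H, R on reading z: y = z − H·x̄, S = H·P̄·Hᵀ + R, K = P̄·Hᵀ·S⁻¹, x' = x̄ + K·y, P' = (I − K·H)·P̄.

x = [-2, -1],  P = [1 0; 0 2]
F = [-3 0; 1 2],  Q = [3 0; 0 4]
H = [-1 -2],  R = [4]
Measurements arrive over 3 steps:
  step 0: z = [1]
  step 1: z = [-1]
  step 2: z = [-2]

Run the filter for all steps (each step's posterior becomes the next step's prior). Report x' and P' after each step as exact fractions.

step 0: x̄ = F·x = [6, -4]
step 0: P̄ = F·P·Fᵀ + Q = [12 -3; -3 13]
step 0: y = z − H·x̄ = [-1]
step 0: S = H·P̄·Hᵀ + R = [56]
step 0: K = P̄·Hᵀ·S⁻¹ = [-3/28; -23/56]
step 0: x' = x̄ + K·y = [171/28, -201/56]
step 0: P' = (I − K·H)·P̄ = [159/14 -153/28; -153/28 199/56]
step 1: x̄ = F·x = [-513/28, -15/14]
step 1: P̄ = F·P·Fᵀ + Q = [1473/14 -9/7; -9/7 54/7]
step 1: y = z − H·x̄ = [-601/28]
step 1: S = H·P̄·Hᵀ + R = [1889/14]
step 1: K = P̄·Hᵀ·S⁻¹ = [-1437/1889; -198/1889]
step 1: x' = x̄ + K·y = [-3765/1889, 2226/1889]
step 1: P' = (I − K·H)·P̄ = [51252/1889 -22752/1889; -22752/1889 11772/1889]
step 2: x̄ = F·x = [11295/1889, 687/1889]
step 2: P̄ = F·P·Fᵀ + Q = [466935/1889 -17244/1889; -17244/1889 14888/1889]
step 2: y = z − H·x̄ = [8891/1889]
step 2: S = H·P̄·Hᵀ + R = [465067/1889]
step 2: K = P̄·Hᵀ·S⁻¹ = [-432447/465067; -12532/465067]
step 2: x' = x̄ + K·y = [745392/465067, 110153/465067]
step 2: P' = (I − K·H)·P̄ = [15958524/465067 -7114368/465067; -7114368/465067 3582248/465067]

step 0: x' = [171/28, -201/56], P' = [159/14 -153/28; -153/28 199/56]
step 1: x' = [-3765/1889, 2226/1889], P' = [51252/1889 -22752/1889; -22752/1889 11772/1889]
step 2: x' = [745392/465067, 110153/465067], P' = [15958524/465067 -7114368/465067; -7114368/465067 3582248/465067]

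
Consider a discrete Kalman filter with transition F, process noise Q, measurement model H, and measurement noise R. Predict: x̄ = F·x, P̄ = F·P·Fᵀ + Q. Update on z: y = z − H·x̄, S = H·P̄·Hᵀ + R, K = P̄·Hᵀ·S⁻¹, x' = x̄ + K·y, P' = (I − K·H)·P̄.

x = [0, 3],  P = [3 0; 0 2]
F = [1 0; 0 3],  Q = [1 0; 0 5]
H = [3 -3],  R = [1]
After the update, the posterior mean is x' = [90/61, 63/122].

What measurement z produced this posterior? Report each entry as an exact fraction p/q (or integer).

z = [3]

x̄ = F·x = [0, 9]
P̄ = F·P·Fᵀ + Q = [4 0; 0 23]
S = H·P̄·Hᵀ + R = [244]
K = P̄·Hᵀ·S⁻¹ = [3/61; -69/244]
x' − x̄ = [90/61, -1035/122] = K·y
y = (KᵀK)⁻¹·Kᵀ·(x' − x̄) = [30]
z = y + H·x̄ = [30] + [-27] = [3]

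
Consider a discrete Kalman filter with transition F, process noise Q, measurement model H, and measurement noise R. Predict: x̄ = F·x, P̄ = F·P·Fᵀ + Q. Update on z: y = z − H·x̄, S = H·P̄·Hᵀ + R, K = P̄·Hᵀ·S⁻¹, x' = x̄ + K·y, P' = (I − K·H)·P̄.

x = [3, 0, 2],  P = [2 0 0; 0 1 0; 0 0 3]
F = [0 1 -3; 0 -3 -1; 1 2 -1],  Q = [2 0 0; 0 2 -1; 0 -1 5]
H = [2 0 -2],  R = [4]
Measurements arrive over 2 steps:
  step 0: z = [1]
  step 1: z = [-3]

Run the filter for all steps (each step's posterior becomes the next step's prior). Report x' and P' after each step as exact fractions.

step 0: x̄ = F·x = [-6, -2, 1]
step 0: P̄ = F·P·Fᵀ + Q = [30 6 11; 6 14 -4; 11 -4 14]
step 0: y = z − H·x̄ = [15]
step 0: S = H·P̄·Hᵀ + R = [92]
step 0: K = P̄·Hᵀ·S⁻¹ = [19/46; 5/23; -3/46]
step 0: x' = x̄ + K·y = [9/46, 29/23, 1/46]
step 0: P' = (I − K·H)·P̄ = [329/23 -52/23 310/23; -52/23 222/23 -62/23; 310/23 -62/23 313/23]
step 1: x̄ = F·x = [55/46, -175/46, 62/23]
step 1: P̄ = F·P·Fᵀ + Q = [3457/23 -223/23 835/23; -223/23 1985/23 -1258/23; 835/23 -1258/23 1065/23]
step 1: y = z − H·x̄ = [0]
step 1: S = H·P̄·Hᵀ + R = [500]
step 1: K = P̄·Hᵀ·S⁻¹ = [57/125; 9/50; -1/25]
step 1: x' = x̄ + K·y = [55/46, -175/46, 62/23]
step 1: P' = (I − K·H)·P̄ = [133217/2875 -29173/575 26119/575; -29173/575 8062/115 -5876/115; 26119/575 -5876/115 5233/115]

step 0: x' = [9/46, 29/23, 1/46], P' = [329/23 -52/23 310/23; -52/23 222/23 -62/23; 310/23 -62/23 313/23]
step 1: x' = [55/46, -175/46, 62/23], P' = [133217/2875 -29173/575 26119/575; -29173/575 8062/115 -5876/115; 26119/575 -5876/115 5233/115]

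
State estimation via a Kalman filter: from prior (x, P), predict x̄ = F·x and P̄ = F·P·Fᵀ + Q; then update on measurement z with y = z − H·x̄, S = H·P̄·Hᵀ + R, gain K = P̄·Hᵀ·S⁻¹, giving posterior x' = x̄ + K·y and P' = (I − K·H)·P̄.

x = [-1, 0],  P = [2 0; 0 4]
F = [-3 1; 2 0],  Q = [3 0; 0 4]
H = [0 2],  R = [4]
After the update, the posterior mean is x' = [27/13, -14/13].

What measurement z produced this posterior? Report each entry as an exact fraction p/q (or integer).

z = [-2]

x̄ = F·x = [3, -2]
P̄ = F·P·Fᵀ + Q = [25 -12; -12 12]
S = H·P̄·Hᵀ + R = [52]
K = P̄·Hᵀ·S⁻¹ = [-6/13; 6/13]
x' − x̄ = [-12/13, 12/13] = K·y
y = (KᵀK)⁻¹·Kᵀ·(x' − x̄) = [2]
z = y + H·x̄ = [2] + [-4] = [-2]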